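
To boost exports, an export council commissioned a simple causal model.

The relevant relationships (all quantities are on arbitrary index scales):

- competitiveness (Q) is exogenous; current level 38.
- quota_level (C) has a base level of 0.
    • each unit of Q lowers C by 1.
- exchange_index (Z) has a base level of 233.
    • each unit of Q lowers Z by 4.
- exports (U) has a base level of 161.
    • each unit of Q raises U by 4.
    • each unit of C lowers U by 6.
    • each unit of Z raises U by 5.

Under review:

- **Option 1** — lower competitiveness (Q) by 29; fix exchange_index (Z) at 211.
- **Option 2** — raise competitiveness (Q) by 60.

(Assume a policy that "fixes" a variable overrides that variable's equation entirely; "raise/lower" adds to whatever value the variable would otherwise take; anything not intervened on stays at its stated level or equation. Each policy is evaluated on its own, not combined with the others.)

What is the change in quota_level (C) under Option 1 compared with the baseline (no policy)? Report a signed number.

Baseline:
  Q = 38
  C = 0 − 38 = -38
Option 1 (Q − 29, Z := 211):
  Q = 38 − 29 = 9
  C = 0 − 9 = -9
Change in C: -9 − (-38) = 29

29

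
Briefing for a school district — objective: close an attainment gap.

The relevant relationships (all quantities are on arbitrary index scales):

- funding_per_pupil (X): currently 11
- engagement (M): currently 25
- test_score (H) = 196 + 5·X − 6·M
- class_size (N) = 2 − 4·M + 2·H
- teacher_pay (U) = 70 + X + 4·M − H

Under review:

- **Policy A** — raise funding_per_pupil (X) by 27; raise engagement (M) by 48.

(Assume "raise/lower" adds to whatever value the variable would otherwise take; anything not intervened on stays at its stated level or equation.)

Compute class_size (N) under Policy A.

-394

Policy A (X + 27, M + 48):
  X = 11 + 27 = 38
  M = 25 + 48 = 73
  H = 196 + 5·38 − 6·73 = -52
  N = 2 − 4·73 + 2·(-52) = -394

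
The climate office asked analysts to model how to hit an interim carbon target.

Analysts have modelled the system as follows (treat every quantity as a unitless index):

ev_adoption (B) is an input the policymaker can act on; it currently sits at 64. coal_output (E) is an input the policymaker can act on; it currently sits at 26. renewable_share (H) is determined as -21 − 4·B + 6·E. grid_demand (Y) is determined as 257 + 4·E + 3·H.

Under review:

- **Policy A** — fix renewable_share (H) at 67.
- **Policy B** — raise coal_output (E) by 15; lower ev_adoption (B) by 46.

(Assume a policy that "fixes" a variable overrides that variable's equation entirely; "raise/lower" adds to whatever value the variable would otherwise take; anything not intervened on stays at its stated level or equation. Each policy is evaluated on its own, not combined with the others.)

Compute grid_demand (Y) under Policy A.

Policy A (H := 67):
  B = 64
  E = 26
  H = 67
  Y = 257 + 4·26 + 3·67 = 562

562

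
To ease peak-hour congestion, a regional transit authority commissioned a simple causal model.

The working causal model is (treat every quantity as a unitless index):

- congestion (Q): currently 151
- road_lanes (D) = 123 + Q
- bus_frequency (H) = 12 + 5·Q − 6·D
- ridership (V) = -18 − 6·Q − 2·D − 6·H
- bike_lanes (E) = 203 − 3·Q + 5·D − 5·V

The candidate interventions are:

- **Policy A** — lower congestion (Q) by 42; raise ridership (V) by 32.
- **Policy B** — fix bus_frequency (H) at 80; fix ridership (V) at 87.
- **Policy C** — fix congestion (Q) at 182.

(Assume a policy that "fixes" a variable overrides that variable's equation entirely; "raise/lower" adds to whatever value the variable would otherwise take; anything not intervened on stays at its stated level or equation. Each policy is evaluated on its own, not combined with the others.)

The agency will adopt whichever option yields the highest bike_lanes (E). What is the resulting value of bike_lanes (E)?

685

Policy A (Q − 42, V + 32):
  Q = 151 − 42 = 109
  D = 123 + 109 = 232
  H = 12 + 5·109 − 6·232 = -835
  V = -18 − 6·109 − 2·232 − 6·(-835) (+32 from intervention) = 3906
  E = 203 − 3·109 + 5·232 − 5·3906 = -18494
Policy B (H := 80, V := 87):
  Q = 151
  D = 123 + 151 = 274
  H = 80
  V = 87
  E = 203 − 3·151 + 5·274 − 5·87 = 685
Policy C (Q := 182):
  Q = 182
  D = 123 + 182 = 305
  H = 12 + 5·182 − 6·305 = -908
  V = -18 − 6·182 − 2·305 − 6·(-908) = 3728
  E = 203 − 3·182 + 5·305 − 5·3728 = -17458
Comparing — Policy A: E=-18494, Policy B: E=685, Policy C: E=-17458. Highest is 685 (Policy B).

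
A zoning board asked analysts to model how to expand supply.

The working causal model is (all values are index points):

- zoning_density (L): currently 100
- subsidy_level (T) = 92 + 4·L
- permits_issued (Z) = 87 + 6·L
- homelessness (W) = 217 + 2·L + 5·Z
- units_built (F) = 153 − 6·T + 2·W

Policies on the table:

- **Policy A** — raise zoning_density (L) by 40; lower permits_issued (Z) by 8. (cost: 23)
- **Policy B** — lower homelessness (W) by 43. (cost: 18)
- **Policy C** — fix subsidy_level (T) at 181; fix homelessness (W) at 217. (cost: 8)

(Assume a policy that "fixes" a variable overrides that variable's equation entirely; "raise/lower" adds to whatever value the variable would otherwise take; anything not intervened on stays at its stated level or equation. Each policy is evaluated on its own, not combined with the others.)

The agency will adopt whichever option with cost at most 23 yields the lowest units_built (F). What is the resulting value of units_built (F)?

-499

Policy A (L + 40, Z − 8):
  L = 100 + 40 = 140
  T = 92 + 4·140 = 652
  Z = 87 + 6·140 (−8 from intervention) = 919
  W = 217 + 2·140 + 5·919 = 5092
  F = 153 − 6·652 + 2·5092 = 6425
Policy B (W − 43):
  L = 100
  T = 92 + 4·100 = 492
  Z = 87 + 6·100 = 687
  W = 217 + 2·100 + 5·687 (−43 from intervention) = 3809
  F = 153 − 6·492 + 2·3809 = 4819
Policy C (T := 181, W := 217):
  L = 100
  T = 181
  Z = 87 + 6·100 = 687
  W = 217
  F = 153 − 6·181 + 2·217 = -499
Comparing — Policy A: F=6425, Policy B: F=4819, Policy C: F=-499. Lowest is -499 (Policy C).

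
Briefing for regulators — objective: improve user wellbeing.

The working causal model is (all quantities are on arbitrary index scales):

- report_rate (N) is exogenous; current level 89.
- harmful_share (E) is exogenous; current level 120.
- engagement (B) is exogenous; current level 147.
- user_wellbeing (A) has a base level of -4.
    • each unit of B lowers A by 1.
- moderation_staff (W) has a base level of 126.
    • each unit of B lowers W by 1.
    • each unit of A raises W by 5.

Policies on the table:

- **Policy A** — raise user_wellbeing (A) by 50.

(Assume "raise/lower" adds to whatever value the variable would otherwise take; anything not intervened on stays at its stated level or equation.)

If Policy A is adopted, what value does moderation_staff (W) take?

Policy A (A + 50):
  B = 147
  A = -4 − 147 (+50 from intervention) = -101
  W = 126 − 147 + 5·(-101) = -526

-526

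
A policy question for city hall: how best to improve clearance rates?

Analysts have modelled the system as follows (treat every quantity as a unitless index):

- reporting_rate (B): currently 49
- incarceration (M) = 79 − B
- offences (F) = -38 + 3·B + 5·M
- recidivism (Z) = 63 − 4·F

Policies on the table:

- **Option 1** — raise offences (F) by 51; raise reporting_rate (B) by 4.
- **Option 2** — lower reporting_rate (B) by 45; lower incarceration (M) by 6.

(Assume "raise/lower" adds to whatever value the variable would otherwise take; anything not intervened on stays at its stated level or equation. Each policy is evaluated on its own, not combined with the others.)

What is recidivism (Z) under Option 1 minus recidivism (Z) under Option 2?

Option 1 (F + 51, B + 4):
  B = 49 + 4 = 53
  M = 79 − 53 = 26
  F = -38 + 3·53 + 5·26 (+51 from intervention) = 302
  Z = 63 − 4·302 = -1145
Option 2 (B − 45, M − 6):
  B = 49 − 45 = 4
  M = 79 − 4 (−6 from intervention) = 69
  F = -38 + 3·4 + 5·69 = 319
  Z = 63 − 4·319 = -1213
Z: -1145 − (-1213) = 68

68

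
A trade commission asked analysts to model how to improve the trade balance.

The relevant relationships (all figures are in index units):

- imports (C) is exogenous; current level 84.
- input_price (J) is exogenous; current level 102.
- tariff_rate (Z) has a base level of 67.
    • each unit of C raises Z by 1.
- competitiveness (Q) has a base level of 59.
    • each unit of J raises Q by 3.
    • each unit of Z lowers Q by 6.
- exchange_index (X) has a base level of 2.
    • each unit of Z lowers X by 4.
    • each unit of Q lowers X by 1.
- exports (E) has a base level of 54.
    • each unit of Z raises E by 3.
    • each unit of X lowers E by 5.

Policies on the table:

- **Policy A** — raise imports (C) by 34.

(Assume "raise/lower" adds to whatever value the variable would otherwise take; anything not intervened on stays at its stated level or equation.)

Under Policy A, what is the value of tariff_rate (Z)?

185

Policy A (C + 34):
  C = 84 + 34 = 118
  Z = 67 + 118 = 185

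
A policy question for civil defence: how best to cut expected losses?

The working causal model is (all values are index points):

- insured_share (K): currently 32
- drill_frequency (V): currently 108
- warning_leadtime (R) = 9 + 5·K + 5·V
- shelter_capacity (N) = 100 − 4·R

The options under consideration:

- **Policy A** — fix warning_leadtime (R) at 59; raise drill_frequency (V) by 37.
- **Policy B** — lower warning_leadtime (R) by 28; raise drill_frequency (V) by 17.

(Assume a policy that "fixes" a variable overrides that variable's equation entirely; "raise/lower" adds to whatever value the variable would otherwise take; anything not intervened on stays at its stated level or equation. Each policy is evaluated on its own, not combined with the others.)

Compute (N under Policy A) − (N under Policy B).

Policy A (R := 59, V + 37):
  K = 32
  V = 108 + 37 = 145
  R = 59
  N = 100 − 4·59 = -136
Policy B (R − 28, V + 17):
  K = 32
  V = 108 + 17 = 125
  R = 9 + 5·32 + 5·125 (−28 from intervention) = 766
  N = 100 − 4·766 = -2964
N: -136 − (-2964) = 2828

2828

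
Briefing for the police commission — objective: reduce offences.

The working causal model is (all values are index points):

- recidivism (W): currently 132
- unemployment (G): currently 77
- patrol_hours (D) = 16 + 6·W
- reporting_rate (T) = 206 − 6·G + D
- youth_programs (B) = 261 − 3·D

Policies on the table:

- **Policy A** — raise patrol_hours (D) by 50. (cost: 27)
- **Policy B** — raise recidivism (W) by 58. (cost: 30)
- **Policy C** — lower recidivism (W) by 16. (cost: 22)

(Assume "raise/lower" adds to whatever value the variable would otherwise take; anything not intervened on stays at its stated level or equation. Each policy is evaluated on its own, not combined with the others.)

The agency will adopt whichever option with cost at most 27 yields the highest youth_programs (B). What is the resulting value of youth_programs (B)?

-1875

Policy A (D + 50):
  W = 132
  D = 16 + 6·132 (+50 from intervention) = 858
  B = 261 − 3·858 = -2313
Policy C (W − 16):
  W = 132 − 16 = 116
  D = 16 + 6·116 = 712
  B = 261 − 3·712 = -1875
Comparing — Policy A: B=-2313, Policy C: B=-1875. Highest is -1875 (Policy C).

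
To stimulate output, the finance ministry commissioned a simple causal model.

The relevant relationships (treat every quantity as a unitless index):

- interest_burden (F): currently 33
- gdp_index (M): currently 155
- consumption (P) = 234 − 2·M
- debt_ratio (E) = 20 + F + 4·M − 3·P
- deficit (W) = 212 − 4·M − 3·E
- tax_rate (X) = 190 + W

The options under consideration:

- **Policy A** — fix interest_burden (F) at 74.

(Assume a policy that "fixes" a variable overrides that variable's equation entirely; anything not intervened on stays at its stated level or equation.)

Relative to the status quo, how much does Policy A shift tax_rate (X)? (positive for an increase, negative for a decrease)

-123

Baseline:
  F = 33
  M = 155
  P = 234 − 2·155 = -76
  E = 20 + 33 + 4·155 − 3·(-76) = 901
  W = 212 − 4·155 − 3·901 = -3111
  X = 190 + (-3111) = -2921
Policy A (F := 74):
  F = 74
  M = 155
  P = 234 − 2·155 = -76
  E = 20 + 74 + 4·155 − 3·(-76) = 942
  W = 212 − 4·155 − 3·942 = -3234
  X = 190 + (-3234) = -3044
Change in X: -3044 − (-2921) = -123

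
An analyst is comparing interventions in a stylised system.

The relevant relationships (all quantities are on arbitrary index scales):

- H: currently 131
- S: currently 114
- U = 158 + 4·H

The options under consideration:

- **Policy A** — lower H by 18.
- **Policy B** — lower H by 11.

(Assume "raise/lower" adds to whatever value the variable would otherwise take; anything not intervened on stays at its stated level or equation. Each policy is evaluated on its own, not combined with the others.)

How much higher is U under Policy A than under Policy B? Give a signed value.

-28

Policy A (H − 18):
  H = 131 − 18 = 113
  U = 158 + 4·113 = 610
Policy B (H − 11):
  H = 131 − 11 = 120
  U = 158 + 4·120 = 638
U: 610 − 638 = -28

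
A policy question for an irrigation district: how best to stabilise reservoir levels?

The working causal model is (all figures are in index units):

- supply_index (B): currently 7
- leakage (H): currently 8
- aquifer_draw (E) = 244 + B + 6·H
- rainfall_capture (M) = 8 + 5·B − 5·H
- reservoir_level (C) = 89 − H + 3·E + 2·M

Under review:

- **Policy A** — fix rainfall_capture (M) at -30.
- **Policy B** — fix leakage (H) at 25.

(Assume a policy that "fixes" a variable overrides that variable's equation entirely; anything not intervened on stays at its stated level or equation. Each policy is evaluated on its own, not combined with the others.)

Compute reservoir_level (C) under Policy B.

Policy B (H := 25):
  B = 7
  H = 25
  E = 244 + 7 + 6·25 = 401
  M = 8 + 5·7 − 5·25 = -82
  C = 89 − 25 + 3·401 + 2·(-82) = 1103

1103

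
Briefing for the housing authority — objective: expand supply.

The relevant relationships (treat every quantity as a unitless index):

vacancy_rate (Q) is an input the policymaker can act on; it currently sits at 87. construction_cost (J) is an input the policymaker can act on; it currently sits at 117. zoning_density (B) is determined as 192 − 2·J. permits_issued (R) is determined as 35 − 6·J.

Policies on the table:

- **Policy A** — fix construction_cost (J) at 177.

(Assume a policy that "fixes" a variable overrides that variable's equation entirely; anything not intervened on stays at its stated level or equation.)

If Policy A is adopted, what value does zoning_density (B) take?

-162

Policy A (J := 177):
  J = 177
  B = 192 − 2·177 = -162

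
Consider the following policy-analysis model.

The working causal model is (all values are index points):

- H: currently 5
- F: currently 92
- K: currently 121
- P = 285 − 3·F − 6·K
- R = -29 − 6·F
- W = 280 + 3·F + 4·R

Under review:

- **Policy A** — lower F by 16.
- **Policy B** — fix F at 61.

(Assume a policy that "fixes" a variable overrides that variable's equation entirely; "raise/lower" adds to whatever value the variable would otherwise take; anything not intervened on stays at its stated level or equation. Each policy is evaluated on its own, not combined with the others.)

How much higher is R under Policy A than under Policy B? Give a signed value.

-90

Policy A (F − 16):
  F = 92 − 16 = 76
  R = -29 − 6·76 = -485
Policy B (F := 61):
  F = 61
  R = -29 − 6·61 = -395
R: -485 − (-395) = -90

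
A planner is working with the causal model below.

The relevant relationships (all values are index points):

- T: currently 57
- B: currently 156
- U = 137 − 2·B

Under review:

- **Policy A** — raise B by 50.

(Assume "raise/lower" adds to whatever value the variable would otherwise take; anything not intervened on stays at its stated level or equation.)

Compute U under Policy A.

-275

Policy A (B + 50):
  B = 156 + 50 = 206
  U = 137 − 2·206 = -275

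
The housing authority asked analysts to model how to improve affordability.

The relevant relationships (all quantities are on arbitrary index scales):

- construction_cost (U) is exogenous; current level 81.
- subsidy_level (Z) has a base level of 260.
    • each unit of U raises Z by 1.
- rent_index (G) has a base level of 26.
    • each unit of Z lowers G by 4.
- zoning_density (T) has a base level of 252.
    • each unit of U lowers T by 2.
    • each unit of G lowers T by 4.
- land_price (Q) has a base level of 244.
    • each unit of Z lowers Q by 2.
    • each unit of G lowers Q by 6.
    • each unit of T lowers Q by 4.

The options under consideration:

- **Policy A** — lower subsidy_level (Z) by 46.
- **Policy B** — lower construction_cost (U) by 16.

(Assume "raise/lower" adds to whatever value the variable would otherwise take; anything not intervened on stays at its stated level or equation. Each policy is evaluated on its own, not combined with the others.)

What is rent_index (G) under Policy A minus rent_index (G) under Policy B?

120

Policy A (Z − 46):
  U = 81
  Z = 260 + 81 (−46 from intervention) = 295
  G = 26 − 4·295 = -1154
Policy B (U − 16):
  U = 81 − 16 = 65
  Z = 260 + 65 = 325
  G = 26 − 4·325 = -1274
G: -1154 − (-1274) = 120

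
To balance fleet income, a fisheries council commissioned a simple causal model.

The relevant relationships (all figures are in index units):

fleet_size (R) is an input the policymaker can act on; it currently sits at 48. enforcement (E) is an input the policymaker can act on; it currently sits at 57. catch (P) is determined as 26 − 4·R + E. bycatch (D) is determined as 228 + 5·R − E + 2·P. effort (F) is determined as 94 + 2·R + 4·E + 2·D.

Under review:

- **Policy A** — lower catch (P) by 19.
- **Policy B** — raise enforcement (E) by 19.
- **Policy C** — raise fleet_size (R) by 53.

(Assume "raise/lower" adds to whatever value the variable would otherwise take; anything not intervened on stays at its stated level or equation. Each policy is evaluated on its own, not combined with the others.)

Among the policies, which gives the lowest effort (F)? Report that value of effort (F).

Policy A (P − 19):
  R = 48
  E = 57
  P = 26 − 4·48 + 57 (−19 from intervention) = -128
  D = 228 + 5·48 − 57 + 2·(-128) = 155
  F = 94 + 2·48 + 4·57 + 2·155 = 728
Policy B (E + 19):
  R = 48
  E = 57 + 19 = 76
  P = 26 − 4·48 + 76 = -90
  D = 228 + 5·48 − 76 + 2·(-90) = 212
  F = 94 + 2·48 + 4·76 + 2·212 = 918
Policy C (R + 53):
  R = 48 + 53 = 101
  E = 57
  P = 26 − 4·101 + 57 = -321
  D = 228 + 5·101 − 57 + 2·(-321) = 34
  F = 94 + 2·101 + 4·57 + 2·34 = 592
Comparing — Policy A: F=728, Policy B: F=918, Policy C: F=592. Lowest is 592 (Policy C).

592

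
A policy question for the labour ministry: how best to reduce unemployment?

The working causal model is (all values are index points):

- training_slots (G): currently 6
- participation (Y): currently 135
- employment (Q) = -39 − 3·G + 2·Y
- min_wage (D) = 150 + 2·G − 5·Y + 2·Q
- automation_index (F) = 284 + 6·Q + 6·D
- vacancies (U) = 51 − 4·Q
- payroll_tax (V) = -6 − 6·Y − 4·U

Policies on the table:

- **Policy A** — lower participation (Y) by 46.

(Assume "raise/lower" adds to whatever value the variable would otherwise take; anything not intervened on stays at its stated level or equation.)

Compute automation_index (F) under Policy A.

764

Policy A (Y − 46):
  G = 6
  Y = 135 − 46 = 89
  Q = -39 − 3·6 + 2·89 = 121
  D = 150 + 2·6 − 5·89 + 2·121 = -41
  F = 284 + 6·121 + 6·(-41) = 764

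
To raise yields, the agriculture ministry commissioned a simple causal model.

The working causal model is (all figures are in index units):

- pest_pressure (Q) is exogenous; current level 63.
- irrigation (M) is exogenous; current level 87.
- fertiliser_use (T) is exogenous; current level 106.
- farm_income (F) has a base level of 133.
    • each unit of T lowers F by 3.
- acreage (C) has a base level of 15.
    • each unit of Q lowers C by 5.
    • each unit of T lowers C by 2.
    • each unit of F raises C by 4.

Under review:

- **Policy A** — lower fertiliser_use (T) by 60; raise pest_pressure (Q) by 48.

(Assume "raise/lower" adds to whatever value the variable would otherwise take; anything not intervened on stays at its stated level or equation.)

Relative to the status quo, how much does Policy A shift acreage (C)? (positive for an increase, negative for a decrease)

600

Baseline:
  Q = 63
  T = 106
  F = 133 − 3·106 = -185
  C = 15 − 5·63 − 2·106 + 4·(-185) = -1252
Policy A (T − 60, Q + 48):
  Q = 63 + 48 = 111
  T = 106 − 60 = 46
  F = 133 − 3·46 = -5
  C = 15 − 5·111 − 2·46 + 4·(-5) = -652
Change in C: -652 − (-1252) = 600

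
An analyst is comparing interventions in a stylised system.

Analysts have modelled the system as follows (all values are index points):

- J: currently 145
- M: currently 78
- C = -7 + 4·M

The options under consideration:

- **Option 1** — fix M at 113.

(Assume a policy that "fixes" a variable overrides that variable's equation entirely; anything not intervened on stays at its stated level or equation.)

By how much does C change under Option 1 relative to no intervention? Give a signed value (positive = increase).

Baseline:
  M = 78
  C = -7 + 4·78 = 305
Option 1 (M := 113):
  M = 113
  C = -7 + 4·113 = 445
Change in C: 445 − 305 = 140

140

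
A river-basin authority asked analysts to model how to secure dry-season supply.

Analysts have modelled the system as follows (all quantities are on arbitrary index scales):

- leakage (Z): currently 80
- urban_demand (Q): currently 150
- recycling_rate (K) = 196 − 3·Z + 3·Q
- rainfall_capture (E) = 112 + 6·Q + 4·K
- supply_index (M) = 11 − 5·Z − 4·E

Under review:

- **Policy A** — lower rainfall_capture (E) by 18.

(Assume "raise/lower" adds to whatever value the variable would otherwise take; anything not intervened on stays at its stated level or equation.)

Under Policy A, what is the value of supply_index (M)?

Policy A (E − 18):
  Z = 80
  Q = 150
  K = 196 − 3·80 + 3·150 = 406
  E = 112 + 6·150 + 4·406 (−18 from intervention) = 2618
  M = 11 − 5·80 − 4·2618 = -10861

-10861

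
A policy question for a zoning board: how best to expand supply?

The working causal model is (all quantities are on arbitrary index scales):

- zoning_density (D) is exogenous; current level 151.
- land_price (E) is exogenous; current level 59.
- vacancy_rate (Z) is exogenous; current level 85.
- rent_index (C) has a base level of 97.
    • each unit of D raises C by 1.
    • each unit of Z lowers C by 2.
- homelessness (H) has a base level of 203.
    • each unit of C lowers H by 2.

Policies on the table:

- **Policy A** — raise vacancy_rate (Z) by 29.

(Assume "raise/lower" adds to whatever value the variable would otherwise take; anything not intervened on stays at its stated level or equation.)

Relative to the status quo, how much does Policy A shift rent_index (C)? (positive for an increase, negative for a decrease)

-58

Baseline:
  D = 151
  Z = 85
  C = 97 + 151 − 2·85 = 78
Policy A (Z + 29):
  D = 151
  Z = 85 + 29 = 114
  C = 97 + 151 − 2·114 = 20
Change in C: 20 − 78 = -58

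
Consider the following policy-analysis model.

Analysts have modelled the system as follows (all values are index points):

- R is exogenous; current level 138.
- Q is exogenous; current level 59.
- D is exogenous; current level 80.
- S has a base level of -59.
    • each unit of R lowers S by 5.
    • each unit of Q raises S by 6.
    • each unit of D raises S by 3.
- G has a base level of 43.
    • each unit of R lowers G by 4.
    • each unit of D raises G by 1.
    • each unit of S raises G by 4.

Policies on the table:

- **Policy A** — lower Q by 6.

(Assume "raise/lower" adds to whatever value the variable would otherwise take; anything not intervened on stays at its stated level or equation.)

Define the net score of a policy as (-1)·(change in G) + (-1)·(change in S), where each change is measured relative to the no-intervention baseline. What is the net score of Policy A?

Baseline:
  R = 138
  Q = 59
  D = 80
  S = -59 − 5·138 + 6·59 + 3·80 = -155
  G = 43 − 4·138 + 80 + 4·(-155) = -1049
Policy A (Q − 6):
  R = 138
  Q = 59 − 6 = 53
  D = 80
  S = -59 − 5·138 + 6·53 + 3·80 = -191
  G = 43 − 4·138 + 80 + 4·(-191) = -1193
ΔG = -1193 − (-1049) = -144; ΔS = -191 − (-155) = -36
Score = (-1)·(-144) + (-1)·(-36) = 180

180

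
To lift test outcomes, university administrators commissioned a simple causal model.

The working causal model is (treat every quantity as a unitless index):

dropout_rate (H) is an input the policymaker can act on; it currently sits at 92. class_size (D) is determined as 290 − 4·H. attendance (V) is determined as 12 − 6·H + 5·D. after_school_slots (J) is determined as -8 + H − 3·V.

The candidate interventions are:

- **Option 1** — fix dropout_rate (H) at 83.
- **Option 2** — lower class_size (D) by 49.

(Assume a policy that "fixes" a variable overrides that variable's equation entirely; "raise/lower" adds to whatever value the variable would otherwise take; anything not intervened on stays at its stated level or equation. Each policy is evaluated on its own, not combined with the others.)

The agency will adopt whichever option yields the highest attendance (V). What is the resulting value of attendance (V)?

Option 1 (H := 83):
  H = 83
  D = 290 − 4·83 = -42
  V = 12 − 6·83 + 5·(-42) = -696
Option 2 (D − 49):
  H = 92
  D = 290 − 4·92 (−49 from intervention) = -127
  V = 12 − 6·92 + 5·(-127) = -1175
Comparing — Option 1: V=-696, Option 2: V=-1175. Highest is -696 (Option 1).

-696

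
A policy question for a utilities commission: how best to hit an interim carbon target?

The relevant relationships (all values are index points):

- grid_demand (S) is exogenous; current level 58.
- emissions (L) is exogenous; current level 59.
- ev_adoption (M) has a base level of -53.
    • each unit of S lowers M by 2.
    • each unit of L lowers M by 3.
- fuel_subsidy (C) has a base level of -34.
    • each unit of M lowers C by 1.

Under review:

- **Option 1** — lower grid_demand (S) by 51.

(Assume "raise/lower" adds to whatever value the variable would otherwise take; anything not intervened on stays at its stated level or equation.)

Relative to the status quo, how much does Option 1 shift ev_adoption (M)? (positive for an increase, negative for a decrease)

Baseline:
  S = 58
  L = 59
  M = -53 − 2·58 − 3·59 = -346
Option 1 (S − 51):
  S = 58 − 51 = 7
  L = 59
  M = -53 − 2·7 − 3·59 = -244
Change in M: -244 − (-346) = 102

102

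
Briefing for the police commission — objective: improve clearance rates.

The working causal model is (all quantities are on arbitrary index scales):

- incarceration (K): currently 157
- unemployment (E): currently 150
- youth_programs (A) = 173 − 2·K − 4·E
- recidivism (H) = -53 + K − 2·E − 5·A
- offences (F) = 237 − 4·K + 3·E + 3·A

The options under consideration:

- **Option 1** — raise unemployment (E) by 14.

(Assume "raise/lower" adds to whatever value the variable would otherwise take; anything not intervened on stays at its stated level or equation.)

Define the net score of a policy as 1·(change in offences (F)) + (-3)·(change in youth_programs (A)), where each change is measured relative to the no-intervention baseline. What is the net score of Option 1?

42

Baseline:
  K = 157
  E = 150
  A = 173 − 2·157 − 4·150 = -741
  F = 237 − 4·157 + 3·150 + 3·(-741) = -2164
Option 1 (E + 14):
  K = 157
  E = 150 + 14 = 164
  A = 173 − 2·157 − 4·164 = -797
  F = 237 − 4·157 + 3·164 + 3·(-797) = -2290
ΔF = -2290 − (-2164) = -126; ΔA = -797 − (-741) = -56
Score = 1·(-126) + (-3)·(-56) = 42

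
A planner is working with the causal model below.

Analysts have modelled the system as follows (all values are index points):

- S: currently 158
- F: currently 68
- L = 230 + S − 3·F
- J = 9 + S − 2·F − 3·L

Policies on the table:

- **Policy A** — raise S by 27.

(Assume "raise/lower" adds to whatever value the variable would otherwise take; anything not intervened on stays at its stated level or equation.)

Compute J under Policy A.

Policy A (S + 27):
  S = 158 + 27 = 185
  F = 68
  L = 230 + 185 − 3·68 = 211
  J = 9 + 185 − 2·68 − 3·211 = -575

-575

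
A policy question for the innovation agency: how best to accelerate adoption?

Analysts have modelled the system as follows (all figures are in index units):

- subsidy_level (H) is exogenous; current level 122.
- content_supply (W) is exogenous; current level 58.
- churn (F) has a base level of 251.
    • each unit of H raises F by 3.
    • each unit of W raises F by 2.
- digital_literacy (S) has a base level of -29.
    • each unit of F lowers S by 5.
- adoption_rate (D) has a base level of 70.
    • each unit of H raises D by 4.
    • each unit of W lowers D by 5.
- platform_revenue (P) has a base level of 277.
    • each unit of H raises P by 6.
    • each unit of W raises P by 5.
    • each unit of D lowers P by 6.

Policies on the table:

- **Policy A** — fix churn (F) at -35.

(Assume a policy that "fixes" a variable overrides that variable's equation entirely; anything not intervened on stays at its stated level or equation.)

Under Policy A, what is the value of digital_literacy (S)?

146

Policy A (F := -35):
  H = 122
  W = 58
  F = -35
  S = -29 − 5·(-35) = 146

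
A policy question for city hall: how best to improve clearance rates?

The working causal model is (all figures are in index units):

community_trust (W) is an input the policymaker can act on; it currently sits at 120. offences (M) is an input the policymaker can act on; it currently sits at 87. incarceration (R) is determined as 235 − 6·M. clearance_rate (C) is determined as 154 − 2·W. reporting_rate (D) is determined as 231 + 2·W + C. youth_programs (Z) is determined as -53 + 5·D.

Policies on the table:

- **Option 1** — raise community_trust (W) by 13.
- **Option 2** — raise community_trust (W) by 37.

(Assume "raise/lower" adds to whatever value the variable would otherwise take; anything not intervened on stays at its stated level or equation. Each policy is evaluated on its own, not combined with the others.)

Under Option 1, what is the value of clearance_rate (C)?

-112

Option 1 (W + 13):
  W = 120 + 13 = 133
  C = 154 − 2·133 = -112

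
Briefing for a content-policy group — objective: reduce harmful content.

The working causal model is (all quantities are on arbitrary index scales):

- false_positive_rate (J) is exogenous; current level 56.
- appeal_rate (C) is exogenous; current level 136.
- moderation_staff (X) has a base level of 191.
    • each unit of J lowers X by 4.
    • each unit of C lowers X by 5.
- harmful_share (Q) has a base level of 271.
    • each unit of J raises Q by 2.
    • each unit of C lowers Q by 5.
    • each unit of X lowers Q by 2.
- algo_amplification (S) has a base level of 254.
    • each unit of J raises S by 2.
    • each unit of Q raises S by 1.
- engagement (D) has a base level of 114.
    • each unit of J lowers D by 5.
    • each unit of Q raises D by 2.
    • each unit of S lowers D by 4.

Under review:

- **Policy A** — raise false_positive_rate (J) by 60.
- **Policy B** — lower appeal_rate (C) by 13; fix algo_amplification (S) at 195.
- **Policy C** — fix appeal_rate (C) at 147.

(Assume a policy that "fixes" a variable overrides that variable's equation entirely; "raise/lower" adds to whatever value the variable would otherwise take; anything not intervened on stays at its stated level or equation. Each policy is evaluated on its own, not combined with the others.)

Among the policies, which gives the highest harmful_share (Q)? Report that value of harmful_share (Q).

1729

Policy A (J + 60):
  J = 56 + 60 = 116
  C = 136
  X = 191 − 4·116 − 5·136 = -953
  Q = 271 + 2·116 − 5·136 − 2·(-953) = 1729
Policy B (C − 13, S := 195):
  J = 56
  C = 136 − 13 = 123
  X = 191 − 4·56 − 5·123 = -648
  Q = 271 + 2·56 − 5·123 − 2·(-648) = 1064
Policy C (C := 147):
  J = 56
  C = 147
  X = 191 − 4·56 − 5·147 = -768
  Q = 271 + 2·56 − 5·147 − 2·(-768) = 1184
Comparing — Policy A: Q=1729, Policy B: Q=1064, Policy C: Q=1184. Highest is 1729 (Policy A).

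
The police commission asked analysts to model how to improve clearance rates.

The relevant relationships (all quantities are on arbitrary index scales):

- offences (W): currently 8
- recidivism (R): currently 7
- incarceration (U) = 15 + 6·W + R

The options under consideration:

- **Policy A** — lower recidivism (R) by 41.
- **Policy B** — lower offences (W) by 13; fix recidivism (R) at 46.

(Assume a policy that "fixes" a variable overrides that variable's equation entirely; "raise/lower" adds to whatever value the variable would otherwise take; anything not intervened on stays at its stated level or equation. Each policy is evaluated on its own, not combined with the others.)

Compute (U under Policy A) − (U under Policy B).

-2

Policy A (R − 41):
  W = 8
  R = 7 − 41 = -34
  U = 15 + 6·8 + (-34) = 29
Policy B (W − 13, R := 46):
  W = 8 − 13 = -5
  R = 46
  U = 15 + 6·(-5) + 46 = 31
U: 29 − 31 = -2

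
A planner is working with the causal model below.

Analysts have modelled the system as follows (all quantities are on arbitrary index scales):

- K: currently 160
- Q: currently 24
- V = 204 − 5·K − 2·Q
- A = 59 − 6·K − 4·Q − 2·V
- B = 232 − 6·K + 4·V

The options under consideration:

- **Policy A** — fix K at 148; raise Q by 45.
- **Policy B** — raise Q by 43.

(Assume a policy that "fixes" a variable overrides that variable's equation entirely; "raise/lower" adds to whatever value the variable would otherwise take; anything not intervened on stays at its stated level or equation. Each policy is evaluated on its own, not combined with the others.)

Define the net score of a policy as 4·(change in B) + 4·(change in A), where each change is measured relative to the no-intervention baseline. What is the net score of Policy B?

-1376

Baseline:
  K = 160
  Q = 24
  V = 204 − 5·160 − 2·24 = -644
  A = 59 − 6·160 − 4·24 − 2·(-644) = 291
  B = 232 − 6·160 + 4·(-644) = -3304
Policy B (Q + 43):
  K = 160
  Q = 24 + 43 = 67
  V = 204 − 5·160 − 2·67 = -730
  A = 59 − 6·160 − 4·67 − 2·(-730) = 291
  B = 232 − 6·160 + 4·(-730) = -3648
ΔB = -3648 − (-3304) = -344; ΔA = 291 − 291 = 0
Score = 4·(-344) + 4·0 = -1376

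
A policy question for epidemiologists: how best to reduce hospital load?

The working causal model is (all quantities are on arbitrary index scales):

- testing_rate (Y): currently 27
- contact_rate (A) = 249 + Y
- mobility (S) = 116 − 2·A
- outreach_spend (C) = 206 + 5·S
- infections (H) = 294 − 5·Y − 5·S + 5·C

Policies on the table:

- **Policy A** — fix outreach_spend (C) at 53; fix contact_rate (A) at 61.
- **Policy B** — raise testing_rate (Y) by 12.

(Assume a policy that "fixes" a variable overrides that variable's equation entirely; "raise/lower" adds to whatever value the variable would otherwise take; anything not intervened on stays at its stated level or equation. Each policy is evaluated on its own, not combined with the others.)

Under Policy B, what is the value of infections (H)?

Policy B (Y + 12):
  Y = 27 + 12 = 39
  A = 249 + 39 = 288
  S = 116 − 2·288 = -460
  C = 206 + 5·(-460) = -2094
  H = 294 − 5·39 − 5·(-460) + 5·(-2094) = -8071

-8071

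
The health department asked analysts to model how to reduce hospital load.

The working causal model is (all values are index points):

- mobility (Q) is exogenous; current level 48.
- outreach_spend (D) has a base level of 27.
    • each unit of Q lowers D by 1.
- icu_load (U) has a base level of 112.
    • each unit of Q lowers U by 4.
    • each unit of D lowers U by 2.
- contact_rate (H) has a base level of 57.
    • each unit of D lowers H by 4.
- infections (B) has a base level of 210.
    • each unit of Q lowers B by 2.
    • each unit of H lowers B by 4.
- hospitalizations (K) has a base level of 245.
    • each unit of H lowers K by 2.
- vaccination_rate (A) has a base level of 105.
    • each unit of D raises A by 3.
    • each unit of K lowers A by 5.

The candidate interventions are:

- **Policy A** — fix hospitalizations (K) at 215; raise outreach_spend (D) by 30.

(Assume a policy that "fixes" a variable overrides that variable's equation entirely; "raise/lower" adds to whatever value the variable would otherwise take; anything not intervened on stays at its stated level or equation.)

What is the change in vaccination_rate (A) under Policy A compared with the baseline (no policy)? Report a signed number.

Baseline:
  Q = 48
  D = 27 − 48 = -21
  H = 57 − 4·(-21) = 141
  K = 245 − 2·141 = -37
  A = 105 + 3·(-21) − 5·(-37) = 227
Policy A (K := 215, D + 30):
  Q = 48
  D = 27 − 48 (+30 from intervention) = 9
  H = 57 − 4·9 = 21
  K = 215
  A = 105 + 3·9 − 5·215 = -943
Change in A: -943 − 227 = -1170

-1170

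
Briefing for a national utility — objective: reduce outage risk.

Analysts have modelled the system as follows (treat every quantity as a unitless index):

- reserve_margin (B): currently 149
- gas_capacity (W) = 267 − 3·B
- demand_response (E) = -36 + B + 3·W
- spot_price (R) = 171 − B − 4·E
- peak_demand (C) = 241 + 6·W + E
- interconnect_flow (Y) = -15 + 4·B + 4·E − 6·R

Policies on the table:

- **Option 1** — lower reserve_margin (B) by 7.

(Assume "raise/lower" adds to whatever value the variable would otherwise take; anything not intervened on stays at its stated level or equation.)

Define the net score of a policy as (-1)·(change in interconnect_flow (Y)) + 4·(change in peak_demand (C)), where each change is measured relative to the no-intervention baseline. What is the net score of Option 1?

Baseline:
  B = 149
  W = 267 − 3·149 = -180
  E = -36 + 149 + 3·(-180) = -427
  R = 171 − 149 − 4·(-427) = 1730
  C = 241 + 6·(-180) + (-427) = -1266
  Y = -15 + 4·149 + 4·(-427) − 6·1730 = -11507
Option 1 (B − 7):
  B = 149 − 7 = 142
  W = 267 − 3·142 = -159
  E = -36 + 142 + 3·(-159) = -371
  R = 171 − 142 − 4·(-371) = 1513
  C = 241 + 6·(-159) + (-371) = -1084
  Y = -15 + 4·142 + 4·(-371) − 6·1513 = -10009
ΔY = -10009 − (-11507) = 1498; ΔC = -1084 − (-1266) = 182
Score = (-1)·1498 + 4·182 = -770

-770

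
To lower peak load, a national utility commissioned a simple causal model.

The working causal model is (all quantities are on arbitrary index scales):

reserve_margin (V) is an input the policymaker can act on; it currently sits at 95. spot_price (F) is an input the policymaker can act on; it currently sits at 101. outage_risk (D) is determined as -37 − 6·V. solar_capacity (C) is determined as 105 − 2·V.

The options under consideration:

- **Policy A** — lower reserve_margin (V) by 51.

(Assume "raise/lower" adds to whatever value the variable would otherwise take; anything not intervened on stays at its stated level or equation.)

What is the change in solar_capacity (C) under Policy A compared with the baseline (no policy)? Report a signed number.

102

Baseline:
  V = 95
  C = 105 − 2·95 = -85
Policy A (V − 51):
  V = 95 − 51 = 44
  C = 105 − 2·44 = 17
Change in C: 17 − (-85) = 102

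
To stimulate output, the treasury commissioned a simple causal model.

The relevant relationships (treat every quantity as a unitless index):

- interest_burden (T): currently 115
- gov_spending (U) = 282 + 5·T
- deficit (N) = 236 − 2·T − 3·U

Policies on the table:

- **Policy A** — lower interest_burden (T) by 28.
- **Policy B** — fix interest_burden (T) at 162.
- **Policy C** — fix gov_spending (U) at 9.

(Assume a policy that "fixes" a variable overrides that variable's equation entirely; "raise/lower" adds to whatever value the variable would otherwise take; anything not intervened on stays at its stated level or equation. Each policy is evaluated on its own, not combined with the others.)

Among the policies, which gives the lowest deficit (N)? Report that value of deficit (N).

-3364

Policy A (T − 28):
  T = 115 − 28 = 87
  U = 282 + 5·87 = 717
  N = 236 − 2·87 − 3·717 = -2089
Policy B (T := 162):
  T = 162
  U = 282 + 5·162 = 1092
  N = 236 − 2·162 − 3·1092 = -3364
Policy C (U := 9):
  T = 115
  U = 9
  N = 236 − 2·115 − 3·9 = -21
Comparing — Policy A: N=-2089, Policy B: N=-3364, Policy C: N=-21. Lowest is -3364 (Policy B).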